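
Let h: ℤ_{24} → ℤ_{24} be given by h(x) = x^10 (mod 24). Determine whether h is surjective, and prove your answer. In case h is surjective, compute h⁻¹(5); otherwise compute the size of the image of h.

h(2): Repeated squaring mod 24: 2^1 ≡ 2, 2^2 ≡ 2² = 4, 2^4 ≡ 4² = 16, 2^8 ≡ 16² = 256 ≡ 16. Since 10 = 8 + 2, 2^10 ≡ 16·4: 16·4 = 64 ≡ 16. So 2^10 ≡ 16 (mod 24).
h(4): Repeated squaring mod 24: 4^1 ≡ 4, 4^2 ≡ 4² = 16, 4^4 ≡ 16² = 256 ≡ 16, 4^8 ≡ 16² = 256 ≡ 16. Since 10 = 8 + 2, 4^10 ≡ 16·16: 16·16 = 256 ≡ 16. So 4^10 ≡ 16 (mod 24).
So h(2) = h(4) = 16 while 2 ≠ 4, therefore h is not injective.
A non-injective map from the 24-element set ℤ_{24} to itself takes at most 23 distinct values, so it cannot be surjective. Therefore h is not surjective.
Since h is not surjective, we determine |image(h)|. Computing x^10 mod 24 for each x (by repeated squaring, reducing mod 24 at every step), the values h(0), h(1), …, h(23) are: 0, 1, 16, 9, 16, 1, 0, 1, 16, 9, 16, 1, 0, 1, 16, 9, 16, 1, 0, 1, 16, 9, 16, 1.
The distinct values are {0, 1, 9, 16}; there are 4 of them.

4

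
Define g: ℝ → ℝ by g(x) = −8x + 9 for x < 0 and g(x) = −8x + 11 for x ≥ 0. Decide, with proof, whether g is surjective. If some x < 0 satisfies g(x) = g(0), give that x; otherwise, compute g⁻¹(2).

Both pieces are strictly decreasing (slopes −8 and −8), so each is injective on its own interval.
The left piece maps (−∞, 0) onto (9, ∞); the right piece maps [0, ∞) onto (−∞, 11].
The union (9, ∞) ∪ (−∞, 11] covers ℝ, so g is surjective.
For the follow-up: the images overlap, so an x < 0 with g(x) = g(0) exists. g(0) = 11; solving −8x + 9 = 11 for x < 0 gives x = (11 − 9)/(−8) = −1/4.

-1/4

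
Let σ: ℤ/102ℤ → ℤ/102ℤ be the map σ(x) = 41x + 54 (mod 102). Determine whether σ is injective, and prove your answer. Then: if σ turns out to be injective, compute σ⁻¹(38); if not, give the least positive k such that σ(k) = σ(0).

Recall that σ is injective when σ(u) = σ(v) forces u = v.
Suppose σ(u) = σ(v) in ℤ/102ℤ. Then 41u + 54 ≡ 41v + 54 (mod 102), thus 41(u − v) ≡ 0 (mod 102).
Since gcd(41, 102) = 1, 41 is invertible modulo 102, therefore u − v ≡ 0 (mod 102), i.e. u = v.
Thus σ is injective.
We now compute 41⁻¹ mod 102 explicitly. Euclid's algorithm: 102 = 2·41 + 20, 41 = 2·20 + 1; back-substituting gives 1 = 5·41 − 2·102, so 41⁻¹ ≡ 5 (mod 102).
Since σ is injective, we compute σ⁻¹(38): solve 41x + 54 ≡ 38 (mod 102), i.e. 41x ≡ 86 (mod 102).
Multiplying by 41⁻¹ = 5 gives x ≡ 5·86 = 430 = 4·102 + 22 ≡ 22 (mod 102).
Check: σ(22) = 41·22 + 54 = 956 = 9·102 + 38 ≡ 38 (mod 102).

22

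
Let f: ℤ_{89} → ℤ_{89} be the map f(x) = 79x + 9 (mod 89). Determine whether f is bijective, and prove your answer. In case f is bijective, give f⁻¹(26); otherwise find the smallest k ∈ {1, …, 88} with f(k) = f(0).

If f(a) = f(b), then 79a ≡ 79b (mod 89). Because gcd(79, 89) = 1, we may cancel 79 to get a ≡ b (mod 89).
We now compute 79⁻¹ mod 89 explicitly. Euclid's algorithm: 89 = 1·79 + 10, 79 = 7·10 + 9, 10 = 1·9 + 1; back-substituting gives 1 = 80·79 − 71·89, so 79⁻¹ ≡ 80 (mod 89).
Then y ↦ 80(y − 9) is a two-sided inverse to f, so every y ∈ ℤ_{89} has a preimage.
So f is bijective.
Since f is bijective, we find f⁻¹(26): we need 79x ≡ 26 − 9 ≡ 17 (mod 89). Using 79⁻¹ = 80: x ≡ 80·17 = 1360 = 15·89 + 25, so x = 25.
Check: f(25) = 79·25 + 9 = 1984 = 22·89 + 26 ≡ 26 (mod 89).

25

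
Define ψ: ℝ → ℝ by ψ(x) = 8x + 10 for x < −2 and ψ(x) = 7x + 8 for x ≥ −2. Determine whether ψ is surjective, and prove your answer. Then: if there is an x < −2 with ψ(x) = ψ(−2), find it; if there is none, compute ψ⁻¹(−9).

-19/8

Both pieces are strictly increasing (slopes 8 and 7), so each is injective on its own interval.
The left piece maps (−∞, −2) onto (−∞, −6); the right piece maps [−2, ∞) onto [−6, ∞).
These images together cover ℝ, so ψ is surjective.
Because the two images are disjoint, no x < −2 has ψ(x) = ψ(−2), so we compute ψ⁻¹(−9): −9 lies in (−∞, −6), so solve 8x + 10 = −9: x = (−9 − 10)/8 = −19/8.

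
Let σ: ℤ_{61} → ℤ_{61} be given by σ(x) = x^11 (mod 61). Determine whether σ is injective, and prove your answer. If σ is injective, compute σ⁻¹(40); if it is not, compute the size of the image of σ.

Since 61 is prime, the nonzero elements of ℤ_{61} form a cyclic group of order 60.
As gcd(11, 60) = 1, raising to the 11th power is a bijection on this group: if u^11 ≡ v^11 then (uv^{−1})^11 = 1, and the only element of order dividing gcd(11, 60) = 1 is 1, so u = v.
With σ(0) = 0 this makes σ injective on all of ℤ_{61}, hence bijective (finite equal-size domain and codomain). In particular σ is injective.
Since σ is injective, we find the preimage of 40. The inverse of x ↦ x^11 on (ℤ_{61})^× is x ↦ x^11, because 11·11 = 121 = 2·60 + 1 ≡ 1 (mod 60) and x^{60} = 1 for x ≠ 0 (Fermat). So σ⁻¹(40) = 40^11 mod 61.
Repeated squaring mod 61: 40^1 ≡ 40, 40^2 ≡ 40² = 1600 ≡ 14, 40^4 ≡ 14² = 196 ≡ 13, 40^8 ≡ 13² = 169 ≡ 47. Since 11 = 8 + 2 + 1, 40^11 ≡ 47·14·40: 47·14 = 658 ≡ 48, then 48·40 = 1920 ≡ 29. So 40^11 ≡ 29 (mod 61).
Hence σ⁻¹(40) = 29.

29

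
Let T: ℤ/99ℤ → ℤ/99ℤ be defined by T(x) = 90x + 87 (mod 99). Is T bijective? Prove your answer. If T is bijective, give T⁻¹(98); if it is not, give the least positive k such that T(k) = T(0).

Recall that injectivity means: for all a, b in the domain, T(a) = T(b) implies a = b.
We have gcd(90, 99) = 9 > 1. Taking a = 0 and b = 11: T(0) = 87 and T(11) = 90·11 + 87 = 1077 ≡ 87 (mod 99).
So T(0) = T(11) while 0 ≠ 11, therefore T is not injective, hence not bijective.
Since T is not bijective, we find the least positive k with T(k) = T(0): this means 90k ≡ 0 (mod 99), i.e. 99 ∣ 90k. Since gcd(90, 99) = 9, dividing through by 9 this holds exactly when 11 ∣ 10k, and as gcd(10, 11) = 1, exactly when 11 ∣ k.
The smallest positive such k is 11.

11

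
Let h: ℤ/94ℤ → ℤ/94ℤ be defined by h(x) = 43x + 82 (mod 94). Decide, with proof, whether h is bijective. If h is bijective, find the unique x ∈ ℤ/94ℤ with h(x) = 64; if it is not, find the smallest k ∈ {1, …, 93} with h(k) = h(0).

Suppose h(u) = h(v) in ℤ/94ℤ. Then 43u + 82 ≡ 43v + 82 (mod 94), so 43(u − v) ≡ 0 (mod 94).
Since gcd(43, 94) = 1, 43 is invertible modulo 94, thus u − v ≡ 0 (mod 94), i.e. u = v.
We now compute 43⁻¹ mod 94 explicitly. Euclid's algorithm: 94 = 2·43 + 8, 43 = 5·8 + 3, 8 = 2·3 + 2, 3 = 1·2 + 1; back-substituting gives 1 = 35·43 − 16·94, so 43⁻¹ ≡ 35 (mod 94).
For any y ∈ ℤ/94ℤ, x = 35(y − 82) mod 94 satisfies h(x) = 43·35(y − 82) + 82 ≡ y (since 43·35 ≡ 1 mod 94). So every y has a preimage.
So h is bijective.
Since h is bijective, we compute h⁻¹(64): solve 43x + 82 ≡ 64 (mod 94), i.e. 43x ≡ 76 (mod 94).
Multiplying by 43⁻¹ = 35 gives x ≡ 35·76 = 2660 = 28·94 + 28 ≡ 28 (mod 94).
Check: h(28) = 43·28 + 82 = 1286 = 13·94 + 64 ≡ 64 (mod 94).

28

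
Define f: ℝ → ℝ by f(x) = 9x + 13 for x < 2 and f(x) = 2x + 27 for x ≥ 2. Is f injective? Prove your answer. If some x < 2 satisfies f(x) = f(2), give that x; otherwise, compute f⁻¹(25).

4/3

Both pieces are strictly increasing (slopes 9 and 2), so each is injective on its own interval.
The left piece maps (−∞, 2) onto (−∞, 31); the right piece maps [2, ∞) onto [31, ∞).
These images are disjoint, so no value is attained by both pieces. So f is injective.
Because the two images are disjoint, no x < 2 has f(x) = f(2), so we compute f⁻¹(25): 25 lies in (−∞, 31), so solve 9x + 13 = 25: x = (25 − 13)/9 = 4/3.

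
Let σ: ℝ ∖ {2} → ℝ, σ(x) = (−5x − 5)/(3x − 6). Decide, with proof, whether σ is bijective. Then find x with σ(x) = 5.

If σ(x) = −5/3, cross-multiplying gives 3(−5x − 5) = −5(3x − 6), which simplifies to −15 = 30 — false.  So −5/3 has no preimage and σ is not surjective.
So σ is not bijective.
Solving σ(x) = 5: cross-multiplying gives −5x − 5 = 5(3x − 6), which rearranges to −20x = −25, so x = 5/4.

5/4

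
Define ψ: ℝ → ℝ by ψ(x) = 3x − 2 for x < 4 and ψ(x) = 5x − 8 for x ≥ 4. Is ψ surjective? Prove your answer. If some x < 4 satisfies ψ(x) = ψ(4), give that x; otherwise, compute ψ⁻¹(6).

Both pieces are strictly increasing (slopes 3 and 5), so each is injective on its own interval.
The left piece maps (−∞, 4) onto (−∞, 10); the right piece maps [4, ∞) onto [12, ∞).
The union (−∞, 10) ∪ [12, ∞) omits the interval between 10 and 12; in particular 10 has no preimage. So ψ is not surjective.
Because the two images are disjoint, no x < 4 has ψ(x) = ψ(4), so we compute ψ⁻¹(6): 6 lies in (−∞, 10), so solve 3x − 2 = 6: x = (6 + 2)/3 = 8/3.

8/3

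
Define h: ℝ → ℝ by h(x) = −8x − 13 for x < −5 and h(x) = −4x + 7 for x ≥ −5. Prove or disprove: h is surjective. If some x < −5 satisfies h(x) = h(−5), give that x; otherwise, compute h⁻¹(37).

Both pieces are strictly decreasing (slopes −8 and −4), so each is injective on its own interval.
The left piece maps (−∞, −5) onto (27, ∞); the right piece maps [−5, ∞) onto (−∞, 27].
These images together cover ℝ, so h is surjective.
Because the two images are disjoint, no x < −5 has h(x) = h(−5), so we compute h⁻¹(37): 37 lies in (27, ∞), so solve −8x − 13 = 37: x = (37 + 13)/(−8) = −25/4.

-25/4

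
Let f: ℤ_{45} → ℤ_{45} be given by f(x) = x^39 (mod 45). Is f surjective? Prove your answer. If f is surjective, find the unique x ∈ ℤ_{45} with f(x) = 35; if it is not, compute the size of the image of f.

f(0) = 0^39 = 0.
f(15): Repeated squaring mod 45: 15^1 ≡ 15, 15^2 ≡ 15² = 225 ≡ 0, 15^4 ≡ 0² = 0, 15^8 ≡ 0² = 0, 15^16 ≡ 0² = 0, 15^32 ≡ 0² = 0. Since 39 = 32 + 4 + 2 + 1, 15^39 ≡ 0·0·0·15: 0·0 = 0, then 0·0 = 0, then 0·15 = 0. So 15^39 ≡ 0 (mod 45).
So f(0) = f(15) = 0 while 0 ≠ 15, hence f is not injective.
A non-injective map from the 45-element set ℤ_{45} to itself takes at most 44 distinct values, so it cannot be surjective. So f is not surjective.
Since f is not surjective, we determine |image(f)|. Computing x^39 mod 45 for each x (by repeated squaring, reducing mod 45 at every step), the values f(0), f(1), …, f(44) are: 0, 1, 8, 27, 19, 35, 36, 28, 17, 9, 10, 26, 18, 37, 44, 0, 1, 8, 27, 19, 35, 36, 28, 17, 9, 10, 26, 18, 37, 44, 0, 1, 8, 27, 19, 35, 36, 28, 17, 9, 10, 26, 18, 37, 44.
The distinct values are {0, 1, 8, 9, 10, 17, 18, 19, 26, 27, 28, 35, 36, 37, 44}; there are 15 of them.

15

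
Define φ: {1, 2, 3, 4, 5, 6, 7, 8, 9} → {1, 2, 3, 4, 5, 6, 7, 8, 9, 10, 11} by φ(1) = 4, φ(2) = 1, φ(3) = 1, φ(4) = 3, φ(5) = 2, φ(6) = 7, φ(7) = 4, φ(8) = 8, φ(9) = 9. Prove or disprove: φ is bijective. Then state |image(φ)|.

7

φ(2) = 1 = φ(3) with 2 ≠ 3, so φ is not injective, hence not bijective.
The image of φ is {1, 2, 3, 4, 7, 8, 9}, which has 7 elements.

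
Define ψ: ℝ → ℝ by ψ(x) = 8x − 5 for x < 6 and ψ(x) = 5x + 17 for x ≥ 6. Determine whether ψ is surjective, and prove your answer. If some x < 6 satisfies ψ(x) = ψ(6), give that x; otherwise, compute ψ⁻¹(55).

38/5

Both pieces are strictly increasing (slopes 8 and 5), so each is injective on its own interval.
The left piece maps (−∞, 6) onto (−∞, 43); the right piece maps [6, ∞) onto [47, ∞).
The union (−∞, 43) ∪ [47, ∞) omits the interval between 43 and 47; in particular 43 has no preimage. So ψ is not surjective.
Because the two images are disjoint, no x < 6 has ψ(x) = ψ(6), so we compute ψ⁻¹(55): 55 lies in [47, ∞), so solve 5x + 17 = 55: x = (55 − 17)/5 = 38/5.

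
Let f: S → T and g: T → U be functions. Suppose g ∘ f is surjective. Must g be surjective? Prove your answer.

Let c ∈ U. Since g ∘ f is surjective, some a ∈ S has g(f(a)) = c. Then b = f(a) ∈ T satisfies g(b) = c. So g is surjective.

surjective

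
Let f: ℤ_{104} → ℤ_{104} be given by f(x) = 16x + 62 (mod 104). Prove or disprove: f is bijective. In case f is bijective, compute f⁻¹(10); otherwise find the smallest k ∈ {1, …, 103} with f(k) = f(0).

13

We have gcd(16, 104) = 8 > 1. Taking x_1 = 0 and x_2 = 13: f(0) = 62 and f(13) = 16·13 + 62 = 270 ≡ 62 (mod 104).
So f(0) = f(13) while 0 ≠ 13, thus f is not injective, hence not bijective.
Since f is not bijective, we find the least positive k with f(k) = f(0): this means 16k ≡ 0 (mod 104), i.e. 104 ∣ 16k. Since gcd(16, 104) = 8, dividing through by 8 this holds exactly when 13 ∣ 2k, and as gcd(2, 13) = 1, exactly when 13 ∣ k.
The smallest positive such k is 13.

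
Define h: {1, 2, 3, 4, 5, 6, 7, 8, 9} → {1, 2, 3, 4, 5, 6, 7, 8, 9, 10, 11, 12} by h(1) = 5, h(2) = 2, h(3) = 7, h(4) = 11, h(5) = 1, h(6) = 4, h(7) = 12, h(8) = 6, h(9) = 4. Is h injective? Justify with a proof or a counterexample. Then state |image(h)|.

8

h(6) = 4 = h(9) with 6 ≠ 9, so h is not injective.
The image of h is {1, 2, 4, 5, 6, 7, 11, 12}, which has 8 elements.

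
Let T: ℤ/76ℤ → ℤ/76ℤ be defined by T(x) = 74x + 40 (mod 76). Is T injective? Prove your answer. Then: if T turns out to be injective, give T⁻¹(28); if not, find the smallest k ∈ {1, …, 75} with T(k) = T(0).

Recall that T is injective when T(a) = T(b) forces a = b.
We have gcd(74, 76) = 2 > 1. Taking a = 0 and b = 38: T(0) = 40 and T(38) = 74·38 + 40 = 2852 ≡ 40 (mod 76).
So T(0) = T(38) while 0 ≠ 38, thus T is not injective.
Since T is not injective, we find the least positive k with T(k) = T(0): this means 74k ≡ 0 (mod 76), i.e. 76 ∣ 74k. Since gcd(74, 76) = 2, dividing through by 2 this holds exactly when 38 ∣ 37k, and as gcd(37, 38) = 1, exactly when 38 ∣ k.
The smallest positive such k is 38.

38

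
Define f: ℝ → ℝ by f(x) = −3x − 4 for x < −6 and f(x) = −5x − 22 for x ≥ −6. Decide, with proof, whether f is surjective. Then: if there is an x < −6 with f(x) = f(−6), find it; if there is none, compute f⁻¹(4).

Both pieces are strictly decreasing (slopes −3 and −5), so each is injective on its own interval.
The left piece maps (−∞, −6) onto (14, ∞); the right piece maps [−6, ∞) onto (−∞, 8].
The union (14, ∞) ∪ (−∞, 8] omits the interval between 14 and 8; in particular 14 has no preimage. So f is not surjective.
Because the two images are disjoint, no x < −6 has f(x) = f(−6), so we compute f⁻¹(4): 4 lies in (−∞, 8], so solve −5x − 22 = 4: x = (4 + 22)/(−5) = −26/5.

-26/5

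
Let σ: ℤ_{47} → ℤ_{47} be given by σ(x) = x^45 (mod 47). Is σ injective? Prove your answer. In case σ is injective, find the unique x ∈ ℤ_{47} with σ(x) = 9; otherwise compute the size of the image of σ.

Since 47 is prime, the nonzero elements of ℤ_{47} form a cyclic group of order 46.
As gcd(45, 46) = 1, raising to the 45th power is a bijection on this group: if a^45 ≡ b^45 then (ab^{−1})^45 = 1, and the only element of order dividing gcd(45, 46) = 1 is 1, so a = b.
With σ(0) = 0 this makes σ injective on all of ℤ_{47}, hence bijective (finite equal-size domain and codomain). In particular σ is injective.
Since σ is injective, we find the preimage of 9. The inverse of x ↦ x^45 on (ℤ_{47})^× is x ↦ x^45, because 45·45 = 2025 = 44·46 + 1 ≡ 1 (mod 46) and x^{46} = 1 for x ≠ 0 (Fermat). So σ⁻¹(9) = 9^45 mod 47.
Repeated squaring mod 47: 9^1 ≡ 9, 9^2 ≡ 9² = 81 ≡ 34, 9^4 ≡ 34² = 1156 ≡ 28, 9^8 ≡ 28² = 784 ≡ 32, 9^16 ≡ 32² = 1024 ≡ 37, 9^32 ≡ 37² = 1369 ≡ 6. Since 45 = 32 + 8 + 4 + 1, 9^45 ≡ 6·32·28·9: 6·32 = 192 ≡ 4, then 4·28 = 112 ≡ 18, then 18·9 = 162 ≡ 21. So 9^45 ≡ 21 (mod 47).
Hence σ⁻¹(9) = 21.

21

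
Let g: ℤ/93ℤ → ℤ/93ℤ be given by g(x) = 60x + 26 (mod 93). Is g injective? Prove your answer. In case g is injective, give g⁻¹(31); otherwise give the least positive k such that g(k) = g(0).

We have gcd(60, 93) = 3 > 1. Taking u = 0 and v = 31: g(0) = 26 and g(31) = 60·31 + 26 = 1886 ≡ 26 (mod 93).
So g(0) = g(31) while 0 ≠ 31, hence g is not injective.
Since g is not injective, we find the least positive k with g(k) = g(0): this means 60k ≡ 0 (mod 93), i.e. 93 ∣ 60k. Since gcd(60, 93) = 3, dividing through by 3 this holds exactly when 31 ∣ 20k, and as gcd(20, 31) = 1, exactly when 31 ∣ k.
The smallest positive such k is 31.

31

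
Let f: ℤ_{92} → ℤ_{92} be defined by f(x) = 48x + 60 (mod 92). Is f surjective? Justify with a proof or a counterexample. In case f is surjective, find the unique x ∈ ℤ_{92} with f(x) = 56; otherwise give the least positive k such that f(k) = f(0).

Since gcd(48, 92) = 4, we have 48x ≡ 0 (mod 4) for all x, so f(x) ≡ 0 (mod 4).
But 1 ≢ 0 (mod 4), so 1 ∈ ℤ_{92} has no preimage. So f is not surjective.
Since f is not surjective, we find the least positive k with f(k) = f(0): this means 48k ≡ 0 (mod 92), i.e. 92 ∣ 48k. Since gcd(48, 92) = 4, dividing through by 4 this holds exactly when 23 ∣ 12k, and as gcd(12, 23) = 1, exactly when 23 ∣ k.
The smallest positive such k is 23.

23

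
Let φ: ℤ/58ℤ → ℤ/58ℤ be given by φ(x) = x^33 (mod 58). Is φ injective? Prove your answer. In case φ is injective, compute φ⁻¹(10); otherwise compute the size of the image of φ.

Computing x^33 mod 58 for each x (by repeated squaring, reducing mod 58 at every step), the values φ(0), φ(1), …, φ(57) are: 0, 1, 32, 11, 38, 51, 4, 45, 56, 5, 8, 43, 12, 35, 48, 39, 52, 17, 44, 21, 24, 31, 42, 25, 36, 49, 18, 55, 28, 29, 30, 3, 40, 9, 22, 33, 16, 27, 34, 37, 14, 41, 6, 19, 10, 23, 46, 15, 50, 53, 2, 13, 54, 7, 20, 47, 26, 57.
Every element of ℤ/58ℤ appears exactly once in this list, so φ is a bijection, and in particular injective.
Since φ is injective, we read off the preimage of 10 from the same table: φ(44) = 10, so φ⁻¹(10) = 44.

44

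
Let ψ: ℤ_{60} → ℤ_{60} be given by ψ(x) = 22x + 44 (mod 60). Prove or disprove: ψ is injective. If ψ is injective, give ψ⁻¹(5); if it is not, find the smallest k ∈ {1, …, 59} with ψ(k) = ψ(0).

We have gcd(22, 60) = 2 > 1. Taking x_1 = 0 and x_2 = 30: ψ(0) = 44 and ψ(30) = 22·30 + 44 = 704 ≡ 44 (mod 60).
So ψ(0) = ψ(30) while 0 ≠ 30, thus ψ is not injective.
Since ψ is not injective, we find the least positive k with ψ(k) = ψ(0): this means 22k ≡ 0 (mod 60), i.e. 60 ∣ 22k. Since gcd(22, 60) = 2, dividing through by 2 this holds exactly when 30 ∣ 11k, and as gcd(11, 30) = 1, exactly when 30 ∣ k.
The smallest positive such k is 30.

30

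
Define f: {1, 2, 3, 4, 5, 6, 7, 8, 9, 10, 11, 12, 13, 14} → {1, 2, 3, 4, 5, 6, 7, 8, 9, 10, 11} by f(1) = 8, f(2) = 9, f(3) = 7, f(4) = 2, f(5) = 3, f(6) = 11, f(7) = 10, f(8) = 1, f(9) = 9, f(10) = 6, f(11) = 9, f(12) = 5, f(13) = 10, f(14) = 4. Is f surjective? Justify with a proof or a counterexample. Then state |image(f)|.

Every element of the codomain has a preimage: 1 = f(8), 2 = f(4), 3 = f(5), 4 = f(14), 5 = f(12), 6 = f(10), 7 = f(3), 8 = f(1), 9 = f(2), 10 = f(7), 11 = f(6).
Hence f is surjective.
The image of f is {1, 2, 3, 4, 5, 6, 7, 8, 9, 10, 11}, which has 11 elements.

11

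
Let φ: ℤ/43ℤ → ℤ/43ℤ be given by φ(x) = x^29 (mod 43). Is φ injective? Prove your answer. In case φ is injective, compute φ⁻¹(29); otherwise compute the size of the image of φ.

Since 43 is prime, the nonzero elements of ℤ/43ℤ form a cyclic group of order 42.
As gcd(29, 42) = 1, raising to the 29th power is a bijection on this group: if a^29 ≡ b^29 then (ab^{−1})^29 = 1, and the only element of order dividing gcd(29, 42) = 1 is 1, so a = b.
With φ(0) = 0 this makes φ injective on all of ℤ/43ℤ, hence bijective (finite equal-size domain and codomain). In particular φ is injective.
Since φ is injective, we find the preimage of 29. The inverse of x ↦ x^29 on (ℤ/43ℤ)^× is x ↦ x^29, because 29·29 = 841 = 20·42 + 1 ≡ 1 (mod 42) and x^{42} = 1 for x ≠ 0 (Fermat). So φ⁻¹(29) = 29^29 mod 43.
Repeated squaring mod 43: 29^1 ≡ 29, 29^2 ≡ 29² = 841 ≡ 24, 29^4 ≡ 24² = 576 ≡ 17, 29^8 ≡ 17² = 289 ≡ 31, 29^16 ≡ 31² = 961 ≡ 15. Since 29 = 16 + 8 + 4 + 1, 29^29 ≡ 15·31·17·29: 15·31 = 465 ≡ 35, then 35·17 = 595 ≡ 36, then 36·29 = 1044 ≡ 12. So 29^29 ≡ 12 (mod 43).
Hence φ⁻¹(29) = 12.

12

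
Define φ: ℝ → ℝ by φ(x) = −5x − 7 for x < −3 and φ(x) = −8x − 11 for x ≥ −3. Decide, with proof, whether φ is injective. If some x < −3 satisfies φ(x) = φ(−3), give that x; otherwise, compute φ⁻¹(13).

-4

Both pieces are strictly decreasing (slopes −5 and −8), so each is injective on its own interval.
The left piece maps (−∞, −3) onto (8, ∞); the right piece maps [−3, ∞) onto (−∞, 13].
These images overlap. In particular φ(−3) = 13 (right piece), and solving −5x − 7 = 13 on the left piece gives x = −4 < −3.
So φ(−4) = φ(−3) with −4 ≠ −3, and φ is not injective. This x = −4 is the requested value below −3.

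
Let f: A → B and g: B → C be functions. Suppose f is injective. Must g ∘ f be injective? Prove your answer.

not injective

No. Take A = B = C = {1, 2, 3}, f = identity (injective), and g(x) = 1 for every x.
Then (g ∘ f)(1) = 1 = (g ∘ f)(3) with 1 ≠ 3, so g ∘ f is not injective.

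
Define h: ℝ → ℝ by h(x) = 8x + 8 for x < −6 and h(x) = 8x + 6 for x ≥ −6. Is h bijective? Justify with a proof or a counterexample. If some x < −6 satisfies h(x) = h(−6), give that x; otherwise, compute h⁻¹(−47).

-25/4

Both pieces are strictly increasing (slopes 8 and 8), so each is injective on its own interval.
The left piece maps (−∞, −6) onto (−∞, −40); the right piece maps [−6, ∞) onto [−42, ∞).
These images overlap. In particular h(−6) = −42 (right piece), and solving 8x + 8 = −42 on the left piece gives x = −25/4 < −6.
So h(−25/4) = h(−6) with −25/4 ≠ −6, and h is not injective, hence not bijective. This x = −25/4 is the requested value below −6.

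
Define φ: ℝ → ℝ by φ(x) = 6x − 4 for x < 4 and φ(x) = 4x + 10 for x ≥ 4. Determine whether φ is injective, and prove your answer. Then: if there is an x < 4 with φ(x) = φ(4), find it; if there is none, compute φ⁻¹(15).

19/6

Both pieces are strictly increasing (slopes 6 and 4), so each is injective on its own interval.
The left piece maps (−∞, 4) onto (−∞, 20); the right piece maps [4, ∞) onto [26, ∞).
These images are disjoint, so no value is attained by both pieces. So φ is injective.
Because the two images are disjoint, no x < 4 has φ(x) = φ(4), so we compute φ⁻¹(15): 15 lies in (−∞, 20), so solve 6x − 4 = 15: x = (15 + 4)/6 = 19/6.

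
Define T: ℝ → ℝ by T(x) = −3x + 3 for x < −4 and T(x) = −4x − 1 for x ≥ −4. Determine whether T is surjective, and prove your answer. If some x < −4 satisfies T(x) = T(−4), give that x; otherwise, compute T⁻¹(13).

-7/2

Both pieces are strictly decreasing (slopes −3 and −4), so each is injective on its own interval.
The left piece maps (−∞, −4) onto (15, ∞); the right piece maps [−4, ∞) onto (−∞, 15].
These images together cover ℝ, so T is surjective.
Because the two images are disjoint, no x < −4 has T(x) = T(−4), so we compute T⁻¹(13): 13 lies in (−∞, 15], so solve −4x − 1 = 13: x = (13 + 1)/(−4) = −7/2.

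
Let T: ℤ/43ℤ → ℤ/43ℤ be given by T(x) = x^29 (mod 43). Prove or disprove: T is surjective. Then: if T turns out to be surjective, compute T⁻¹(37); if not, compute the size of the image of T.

Since 43 is prime, the nonzero elements of ℤ/43ℤ form a cyclic group of order 42.
As gcd(29, 42) = 1, raising to the 29th power is a bijection on this group: if u^29 ≡ v^29 then (uv^{−1})^29 = 1, and the only element of order dividing gcd(29, 42) = 1 is 1, so u = v.
With T(0) = 0 this makes T injective on all of ℤ/43ℤ, hence bijective (finite equal-size domain and codomain). In particular T is surjective.
Since T is surjective, we find the preimage of 37. The inverse of x ↦ x^29 on (ℤ/43ℤ)^× is x ↦ x^29, because 29·29 = 841 = 20·42 + 1 ≡ 1 (mod 42) and x^{42} = 1 for x ≠ 0 (Fermat). So T⁻¹(37) = 37^29 mod 43.
Repeated squaring mod 43: 37^1 ≡ 37, 37^2 ≡ 37² = 1369 ≡ 36, 37^4 ≡ 36² = 1296 ≡ 6, 37^8 ≡ 6² = 36, 37^16 ≡ 36² = 1296 ≡ 6. Since 29 = 16 + 8 + 4 + 1, 37^29 ≡ 6·36·6·37: 6·36 = 216 ≡ 1, then 1·6 = 6, then 6·37 = 222 ≡ 7. So 37^29 ≡ 7 (mod 43).
Hence T⁻¹(37) = 7.

7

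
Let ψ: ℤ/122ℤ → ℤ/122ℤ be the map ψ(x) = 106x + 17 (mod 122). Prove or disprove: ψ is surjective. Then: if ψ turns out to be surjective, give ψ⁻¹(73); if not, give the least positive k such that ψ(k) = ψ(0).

61

Recall that surjectivity means every element of the codomain has a preimage under ψ.
Since gcd(106, 122) = 2, we have 106x ≡ 0 (mod 2) for all x, so ψ(x) ≡ 1 (mod 2).
But 0 ≢ 1 (mod 2), so 0 ∈ ℤ/122ℤ has no preimage. Hence ψ is not surjective.
Since ψ is not surjective, we find the least positive k with ψ(k) = ψ(0): this means 106k ≡ 0 (mod 122), i.e. 122 ∣ 106k. Since gcd(106, 122) = 2, dividing through by 2 this holds exactly when 61 ∣ 53k, and as gcd(53, 61) = 1, exactly when 61 ∣ k.
The smallest positive such k is 61.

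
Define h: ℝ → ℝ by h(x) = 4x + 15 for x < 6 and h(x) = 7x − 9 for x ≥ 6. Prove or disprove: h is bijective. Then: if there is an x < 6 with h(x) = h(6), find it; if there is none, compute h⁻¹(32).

Both pieces are strictly increasing (slopes 4 and 7), so each is injective on its own interval.
The left piece maps (−∞, 6) onto (−∞, 39); the right piece maps [6, ∞) onto [33, ∞).
These images overlap. In particular h(6) = 33 (right piece), and solving 4x + 15 = 33 on the left piece gives x = 9/2 < 6.
So h(9/2) = h(6) with 9/2 ≠ 6, and h is not injective, hence not bijective. This x = 9/2 is the requested value below 6.

9/2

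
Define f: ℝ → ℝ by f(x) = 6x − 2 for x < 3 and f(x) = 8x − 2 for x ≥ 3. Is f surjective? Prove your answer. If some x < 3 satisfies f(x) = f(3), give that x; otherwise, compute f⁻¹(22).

3

Both pieces are strictly increasing (slopes 6 and 8), so each is injective on its own interval.
The left piece maps (−∞, 3) onto (−∞, 16); the right piece maps [3, ∞) onto [22, ∞).
The union (−∞, 16) ∪ [22, ∞) omits the interval between 16 and 22; in particular 16 has no preimage. So f is not surjective.
Because the two images are disjoint, no x < 3 has f(x) = f(3), so we compute f⁻¹(22): 22 lies in [22, ∞), so solve 8x − 2 = 22: x = (22 + 2)/8 = 3.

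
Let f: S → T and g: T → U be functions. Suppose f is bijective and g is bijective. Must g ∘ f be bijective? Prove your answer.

Injectivity: if g(f(s)) = g(f(t)) then f(s) = f(t) (g injective) so s = t (f injective).
Surjectivity: for c ∈ U pick b with g(b) = c, then a with f(a) = b; then (g ∘ f)(a) = c.
So g ∘ f is bijective.

bijective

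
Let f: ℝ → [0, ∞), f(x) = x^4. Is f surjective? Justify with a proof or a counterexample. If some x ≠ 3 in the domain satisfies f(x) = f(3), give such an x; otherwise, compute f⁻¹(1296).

-3

For any y ∈ [0, ∞), x = y^{1/4} ∈ ℝ satisfies x^4 = y, so f is surjective.
For the follow-up, such an x exists: taking x = −3 ∈ ℝ gives f(−3) = 81 = f(3) with −3 ≠ 3.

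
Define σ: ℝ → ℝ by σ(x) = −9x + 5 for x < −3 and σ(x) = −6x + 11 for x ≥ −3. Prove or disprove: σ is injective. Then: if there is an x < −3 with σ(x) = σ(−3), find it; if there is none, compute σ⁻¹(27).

-8/3

Both pieces are strictly decreasing (slopes −9 and −6), so each is injective on its own interval.
The left piece maps (−∞, −3) onto (32, ∞); the right piece maps [−3, ∞) onto (−∞, 29].
These images are disjoint, so no value is attained by both pieces. Thus σ is injective.
Because the two images are disjoint, no x < −3 has σ(x) = σ(−3), so we compute σ⁻¹(27): 27 lies in (−∞, 29], so solve −6x + 11 = 27: x = (27 − 11)/(−6) = −8/3.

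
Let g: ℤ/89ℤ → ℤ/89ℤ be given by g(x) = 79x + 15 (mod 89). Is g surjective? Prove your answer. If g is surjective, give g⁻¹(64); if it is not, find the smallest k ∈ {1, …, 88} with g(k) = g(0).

4

Since gcd(79, 89) = 1, 79 is invertible modulo 89. Euclid's algorithm: 89 = 1·79 + 10, 79 = 7·10 + 9, 10 = 1·9 + 1; back-substituting gives 1 = 80·79 − 71·89, so 79⁻¹ ≡ 80 (mod 89).
For any y ∈ ℤ/89ℤ, x = 80(y − 15) mod 89 satisfies g(x) = 79·80(y − 15) + 15 ≡ y (since 79·80 ≡ 1 mod 89). So every y has a preimage.
Hence g is surjective.
Since g is surjective, we find g⁻¹(64): we need 79x ≡ 64 − 15 ≡ 49 (mod 89). Using 79⁻¹ = 80: x ≡ 80·49 = 3920 = 44·89 + 4, so x = 4.
Check: g(4) = 79·4 + 15 = 331 = 3·89 + 64 ≡ 64 (mod 89).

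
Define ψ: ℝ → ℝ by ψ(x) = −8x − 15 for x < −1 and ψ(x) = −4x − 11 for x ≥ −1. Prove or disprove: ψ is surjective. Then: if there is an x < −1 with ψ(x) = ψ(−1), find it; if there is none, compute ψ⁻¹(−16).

5/4

Both pieces are strictly decreasing (slopes −8 and −4), so each is injective on its own interval.
The left piece maps (−∞, −1) onto (−7, ∞); the right piece maps [−1, ∞) onto (−∞, −7].
These images together cover ℝ, so ψ is surjective.
Because the two images are disjoint, no x < −1 has ψ(x) = ψ(−1), so we compute ψ⁻¹(−16): −16 lies in (−∞, −7], so solve −4x − 11 = −16: x = (−16 + 11)/(−4) = 5/4.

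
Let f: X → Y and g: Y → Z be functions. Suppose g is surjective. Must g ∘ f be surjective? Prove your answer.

No. Take X = {0}, Y = Z = {0, 1, 2}, f(0) = 0, and g = identity (surjective).
Then (g ∘ f)(0) = 0, and 2 ∈ Z has no preimage under g ∘ f, so g ∘ f is not surjective.

not surjective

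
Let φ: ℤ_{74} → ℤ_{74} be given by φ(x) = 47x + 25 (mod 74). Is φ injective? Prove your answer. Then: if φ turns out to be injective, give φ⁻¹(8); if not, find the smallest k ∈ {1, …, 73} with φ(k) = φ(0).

39

Recall: injectivity means: for all a, b in the domain, φ(a) = φ(b) implies a = b.
If φ(a) = φ(b), then 47a ≡ 47b (mod 74). Because gcd(47, 74) = 1, we may cancel 47 to get a ≡ b (mod 74).
Hence φ is injective.
We now compute 47⁻¹ mod 74 explicitly. Euclid's algorithm: 74 = 1·47 + 27, 47 = 1·27 + 20, 27 = 1·20 + 7, 20 = 2·7 + 6, 7 = 1·6 + 1; back-substituting gives 1 = 63·47 − 40·74, so 47⁻¹ ≡ 63 (mod 74).
Since φ is injective, we find φ⁻¹(8): we need 47x ≡ 8 − 25 ≡ 57 (mod 74). Using 47⁻¹ = 63: x ≡ 63·57 = 3591 = 48·74 + 39, so x = 39.
Check: φ(39) = 47·39 + 25 = 1858 = 25·74 + 8 ≡ 8 (mod 74).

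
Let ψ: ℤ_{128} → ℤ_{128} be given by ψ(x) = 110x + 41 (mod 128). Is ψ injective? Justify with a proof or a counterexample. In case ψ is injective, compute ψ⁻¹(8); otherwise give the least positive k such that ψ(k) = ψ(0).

We have gcd(110, 128) = 2 > 1. Taking x_1 = 0 and x_2 = 64: ψ(0) = 41 and ψ(64) = 110·64 + 41 = 7081 ≡ 41 (mod 128).
So ψ(0) = ψ(64) while 0 ≠ 64, therefore ψ is not injective.
Since ψ is not injective, we find the least positive k with ψ(k) = ψ(0): this means 110k ≡ 0 (mod 128), i.e. 128 ∣ 110k. Since gcd(110, 128) = 2, dividing through by 2 this holds exactly when 64 ∣ 55k, and as gcd(55, 64) = 1, exactly when 64 ∣ k.
The smallest positive such k is 64.

64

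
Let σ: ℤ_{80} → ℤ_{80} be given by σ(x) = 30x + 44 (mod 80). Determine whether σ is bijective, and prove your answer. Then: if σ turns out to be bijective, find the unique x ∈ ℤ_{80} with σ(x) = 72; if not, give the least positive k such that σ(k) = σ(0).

By definition, σ is injective when σ(u) = σ(v) forces u = v.
We have gcd(30, 80) = 10 > 1. Taking u = 0 and v = 8: σ(0) = 44 and σ(8) = 30·8 + 44 = 284 ≡ 44 (mod 80).
So σ(0) = σ(8) while 0 ≠ 8, hence σ is not injective, hence not bijective.
Since σ is not bijective, we find the least positive k with σ(k) = σ(0): this means 30k ≡ 0 (mod 80), i.e. 80 ∣ 30k. Since gcd(30, 80) = 10, dividing through by 10 this holds exactly when 8 ∣ 3k, and as gcd(3, 8) = 1, exactly when 8 ∣ k.
The smallest positive such k is 8.

8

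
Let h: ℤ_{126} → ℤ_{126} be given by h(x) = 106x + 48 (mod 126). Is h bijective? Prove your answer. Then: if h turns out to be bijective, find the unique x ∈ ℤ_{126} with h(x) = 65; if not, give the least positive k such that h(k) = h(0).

63

By definition, h is injective if h(s) = h(t) implies s = t.
We have gcd(106, 126) = 2 > 1. Taking s = 0 and t = 63: h(0) = 48 and h(63) = 106·63 + 48 = 6726 ≡ 48 (mod 126).
So h(0) = h(63) while 0 ≠ 63, hence h is not injective, hence not bijective.
Since h is not bijective, we find the least positive k with h(k) = h(0): this means 106k ≡ 0 (mod 126), i.e. 126 ∣ 106k. Since gcd(106, 126) = 2, dividing through by 2 this holds exactly when 63 ∣ 53k, and as gcd(53, 63) = 1, exactly when 63 ∣ k.
The smallest positive such k is 63.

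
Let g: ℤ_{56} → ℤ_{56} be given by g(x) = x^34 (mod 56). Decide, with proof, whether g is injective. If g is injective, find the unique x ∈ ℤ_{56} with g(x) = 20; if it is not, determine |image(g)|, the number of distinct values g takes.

8

g(6): Repeated squaring mod 56: 6^1 ≡ 6, 6^2 ≡ 6² = 36, 6^4 ≡ 36² = 1296 ≡ 8, 6^8 ≡ 8² = 64 ≡ 8, 6^16 ≡ 8² = 64 ≡ 8, 6^32 ≡ 8² = 64 ≡ 8. Since 34 = 32 + 2, 6^34 ≡ 8·36: 8·36 = 288 ≡ 8. So 6^34 ≡ 8 (mod 56).
g(8): Repeated squaring mod 56: 8^1 ≡ 8, 8^2 ≡ 8² = 64 ≡ 8, 8^4 ≡ 8² = 64 ≡ 8, 8^8 ≡ 8² = 64 ≡ 8, 8^16 ≡ 8² = 64 ≡ 8, 8^32 ≡ 8² = 64 ≡ 8. Since 34 = 32 + 2, 8^34 ≡ 8·8: 8·8 = 64 ≡ 8. So 8^34 ≡ 8 (mod 56).
So g(6) = g(8) = 8 while 6 ≠ 8, therefore g is not injective.
Since g is not injective, we determine |image(g)|. Computing x^34 mod 56 for each x (by repeated squaring, reducing mod 56 at every step), the values g(0), g(1), …, g(55) are: 0, 1, 16, 25, 32, 9, 8, 49, 8, 9, 32, 25, 16, 1, 0, 1, 16, 25, 32, 9, 8, 49, 8, 9, 32, 25, 16, 1, 0, 1, 16, 25, 32, 9, 8, 49, 8, 9, 32, 25, 16, 1, 0, 1, 16, 25, 32, 9, 8, 49, 8, 9, 32, 25, 16, 1.
The distinct values are {0, 1, 8, 9, 16, 25, 32, 49}; there are 8 of them.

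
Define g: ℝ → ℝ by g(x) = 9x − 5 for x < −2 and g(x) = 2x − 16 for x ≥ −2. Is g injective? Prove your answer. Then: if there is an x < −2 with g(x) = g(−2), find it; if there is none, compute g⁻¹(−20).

Both pieces are strictly increasing (slopes 9 and 2), so each is injective on its own interval.
The left piece maps (−∞, −2) onto (−∞, −23); the right piece maps [−2, ∞) onto [−20, ∞).
These images are disjoint, so no value is attained by both pieces. Therefore g is injective.
Because the two images are disjoint, no x < −2 has g(x) = g(−2), so we compute g⁻¹(−20): −20 lies in [−20, ∞), so solve 2x − 16 = −20: x = (−20 + 16)/2 = −2.

-2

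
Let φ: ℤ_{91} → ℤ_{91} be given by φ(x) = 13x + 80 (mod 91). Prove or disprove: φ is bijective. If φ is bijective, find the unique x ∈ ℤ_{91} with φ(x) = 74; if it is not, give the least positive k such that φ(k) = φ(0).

We have gcd(13, 91) = 13 > 1. Taking x_1 = 0 and x_2 = 7: φ(0) = 80 and φ(7) = 13·7 + 80 = 171 ≡ 80 (mod 91).
So φ(0) = φ(7) while 0 ≠ 7, therefore φ is not injective, hence not bijective.
Since φ is not bijective, we find the least positive k with φ(k) = φ(0): this means 13k ≡ 0 (mod 91), i.e. 91 ∣ 13k. Since gcd(13, 91) = 13, dividing through by 13 this holds exactly when 7 ∣ k.
The smallest positive such k is 7.

7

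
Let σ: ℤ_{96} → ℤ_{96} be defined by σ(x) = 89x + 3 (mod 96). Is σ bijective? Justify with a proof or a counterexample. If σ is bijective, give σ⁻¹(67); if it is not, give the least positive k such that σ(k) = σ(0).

32

By definition, σ is injective if σ(x_1) = σ(x_2) implies x_1 = x_2.
Suppose σ(x_1) = σ(x_2) in ℤ_{96}. Then 89x_1 + 3 ≡ 89x_2 + 3 (mod 96), so 89(x_1 − x_2) ≡ 0 (mod 96).
Since gcd(89, 96) = 1, 89 is invertible modulo 96, thus x_1 − x_2 ≡ 0 (mod 96), i.e. x_1 = x_2.
We now compute 89⁻¹ mod 96 explicitly. Euclid's algorithm: 96 = 1·89 + 7, 89 = 12·7 + 5, 7 = 1·5 + 2, 5 = 2·2 + 1; back-substituting gives 1 = 41·89 − 38·96, so 89⁻¹ ≡ 41 (mod 96).
For any y ∈ ℤ_{96}, x = 41(y − 3) mod 96 satisfies σ(x) = 89·41(y − 3) + 3 ≡ y (since 89·41 ≡ 1 mod 96). So every y has a preimage.
Thus σ is bijective.
Since σ is bijective, we compute σ⁻¹(67): solve 89x + 3 ≡ 67 (mod 96), i.e. 89x ≡ 64 (mod 96).
Multiplying by 89⁻¹ = 41 gives x ≡ 41·64 = 2624 = 27·96 + 32 ≡ 32 (mod 96).
Check: σ(32) = 89·32 + 3 = 2851 = 29·96 + 67 ≡ 67 (mod 96).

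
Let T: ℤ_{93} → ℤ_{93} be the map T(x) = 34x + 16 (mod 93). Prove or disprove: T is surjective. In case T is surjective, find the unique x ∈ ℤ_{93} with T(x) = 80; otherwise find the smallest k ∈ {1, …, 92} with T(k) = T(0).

By definition, T is surjective if every y in the codomain equals T(x) for some x in the domain.
Since gcd(34, 93) = 1, 34 is invertible modulo 93. Euclid's algorithm: 93 = 2·34 + 25, 34 = 1·25 + 9, 25 = 2·9 + 7, 9 = 1·7 + 2, 7 = 3·2 + 1; back-substituting gives 1 = 52·34 − 19·93, so 34⁻¹ ≡ 52 (mod 93).
For any y ∈ ℤ_{93}, x = 52(y − 16) mod 93 satisfies T(x) = 34·52(y − 16) + 16 ≡ y (since 34·52 ≡ 1 mod 93). So every y has a preimage.
Therefore T is surjective.
Since T is surjective, we find T⁻¹(80): we need 34x ≡ 80 − 16 ≡ 64 (mod 93). Using 34⁻¹ = 52: x ≡ 52·64 = 3328 = 35·93 + 73, so x = 73.
Check: T(73) = 34·73 + 16 = 2498 = 26·93 + 80 ≡ 80 (mod 93).

73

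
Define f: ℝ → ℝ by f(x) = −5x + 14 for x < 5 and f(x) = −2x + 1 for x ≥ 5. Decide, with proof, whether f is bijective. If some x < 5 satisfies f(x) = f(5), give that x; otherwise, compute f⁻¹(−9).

Both pieces are strictly decreasing (slopes −5 and −2), so each is injective on its own interval.
The left piece maps (−∞, 5) onto (−11, ∞); the right piece maps [5, ∞) onto (−∞, −9].
These images overlap. In particular f(5) = −9 (right piece), and solving −5x + 14 = −9 on the left piece gives x = 23/5 < 5.
So f(23/5) = f(5) with 23/5 ≠ 5, and f is not injective, hence not bijective. This x = 23/5 is the requested value below 5.

23/5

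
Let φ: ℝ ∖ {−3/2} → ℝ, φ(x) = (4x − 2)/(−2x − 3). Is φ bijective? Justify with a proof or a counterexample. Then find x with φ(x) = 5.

-13/14

If φ(x) = −2, cross-multiplying gives −2(4x − 2) = 4(−2x − 3), which simplifies to 4 = −12 — false.  So −2 has no preimage and φ is not surjective.
Thus φ is not bijective.
Solving φ(x) = 5: cross-multiplying gives 4x − 2 = 5(−2x − 3), which rearranges to 14x = −13, so x = −13/14.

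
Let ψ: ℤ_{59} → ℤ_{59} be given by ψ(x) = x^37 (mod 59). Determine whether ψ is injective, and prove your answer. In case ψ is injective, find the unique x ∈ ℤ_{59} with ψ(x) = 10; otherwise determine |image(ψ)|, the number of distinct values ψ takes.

Since 59 is prime, the nonzero elements of ℤ_{59} form a cyclic group of order 58.
As gcd(37, 58) = 1, raising to the 37th power is a bijection on this group: if s^37 ≡ t^37 then (st^{−1})^37 = 1, and the only element of order dividing gcd(37, 58) = 1 is 1, so s = t.
With ψ(0) = 0 this makes ψ injective on all of ℤ_{59}, hence bijective (finite equal-size domain and codomain). In particular ψ is injective.
Since ψ is injective, we find the preimage of 10. The inverse of x ↦ x^37 on (ℤ_{59})^× is x ↦ x^11, because 37·11 = 407 = 7·58 + 1 ≡ 1 (mod 58) and x^{58} = 1 for x ≠ 0 (Fermat). So ψ⁻¹(10) = 10^11 mod 59.
Repeated squaring mod 59: 10^1 ≡ 10, 10^2 ≡ 10² = 100 ≡ 41, 10^4 ≡ 41² = 1681 ≡ 29, 10^8 ≡ 29² = 841 ≡ 15. Since 11 = 8 + 2 + 1, 10^11 ≡ 15·41·10: 15·41 = 615 ≡ 25, then 25·10 = 250 ≡ 14. So 10^11 ≡ 14 (mod 59).
Hence ψ⁻¹(10) = 14.

14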